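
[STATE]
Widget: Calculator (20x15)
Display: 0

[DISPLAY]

                   0
┌───┬───┬───┬───┐   
│ 7 │ 8 │ 9 │ ÷ │   
├───┼───┼───┼───┤   
│ 4 │ 5 │ 6 │ × │   
├───┼───┼───┼───┤   
│ 1 │ 2 │ 3 │ - │   
├───┼───┼───┼───┤   
│ 0 │ . │ = │ + │   
├───┼───┼───┼───┤   
│ C │ MC│ MR│ M+│   
└───┴───┴───┴───┘   
                    
                    
                    


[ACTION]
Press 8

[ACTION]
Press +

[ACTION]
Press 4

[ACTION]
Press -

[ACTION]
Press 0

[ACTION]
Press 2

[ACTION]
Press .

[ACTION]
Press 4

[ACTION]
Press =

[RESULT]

                 9.6
┌───┬───┬───┬───┐   
│ 7 │ 8 │ 9 │ ÷ │   
├───┼───┼───┼───┤   
│ 4 │ 5 │ 6 │ × │   
├───┼───┼───┼───┤   
│ 1 │ 2 │ 3 │ - │   
├───┼───┼───┼───┤   
│ 0 │ . │ = │ + │   
├───┼───┼───┼───┤   
│ C │ MC│ MR│ M+│   
└───┴───┴───┴───┘   
                    
                    
                    


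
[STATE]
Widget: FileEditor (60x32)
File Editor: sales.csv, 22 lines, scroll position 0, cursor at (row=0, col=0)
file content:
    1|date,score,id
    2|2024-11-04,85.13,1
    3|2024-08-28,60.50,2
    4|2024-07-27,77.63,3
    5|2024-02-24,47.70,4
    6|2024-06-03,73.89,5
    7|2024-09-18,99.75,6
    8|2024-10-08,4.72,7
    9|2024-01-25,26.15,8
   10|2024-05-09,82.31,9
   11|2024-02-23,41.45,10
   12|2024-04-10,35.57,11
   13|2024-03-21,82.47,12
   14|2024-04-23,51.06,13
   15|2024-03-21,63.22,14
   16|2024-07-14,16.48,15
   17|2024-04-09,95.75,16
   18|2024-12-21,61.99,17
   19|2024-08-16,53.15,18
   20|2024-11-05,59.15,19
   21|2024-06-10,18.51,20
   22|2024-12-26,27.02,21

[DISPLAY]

█ate,score,id                                              ▲
2024-11-04,85.13,1                                         █
2024-08-28,60.50,2                                         ░
2024-07-27,77.63,3                                         ░
2024-02-24,47.70,4                                         ░
2024-06-03,73.89,5                                         ░
2024-09-18,99.75,6                                         ░
2024-10-08,4.72,7                                          ░
2024-01-25,26.15,8                                         ░
2024-05-09,82.31,9                                         ░
2024-02-23,41.45,10                                        ░
2024-04-10,35.57,11                                        ░
2024-03-21,82.47,12                                        ░
2024-04-23,51.06,13                                        ░
2024-03-21,63.22,14                                        ░
2024-07-14,16.48,15                                        ░
2024-04-09,95.75,16                                        ░
2024-12-21,61.99,17                                        ░
2024-08-16,53.15,18                                        ░
2024-11-05,59.15,19                                        ░
2024-06-10,18.51,20                                        ░
2024-12-26,27.02,21                                        ░
                                                           ░
                                                           ░
                                                           ░
                                                           ░
                                                           ░
                                                           ░
                                                           ░
                                                           ░
                                                           ░
                                                           ▼


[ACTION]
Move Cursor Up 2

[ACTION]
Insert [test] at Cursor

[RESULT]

test█ate,score,id                                          ▲
2024-11-04,85.13,1                                         █
2024-08-28,60.50,2                                         ░
2024-07-27,77.63,3                                         ░
2024-02-24,47.70,4                                         ░
2024-06-03,73.89,5                                         ░
2024-09-18,99.75,6                                         ░
2024-10-08,4.72,7                                          ░
2024-01-25,26.15,8                                         ░
2024-05-09,82.31,9                                         ░
2024-02-23,41.45,10                                        ░
2024-04-10,35.57,11                                        ░
2024-03-21,82.47,12                                        ░
2024-04-23,51.06,13                                        ░
2024-03-21,63.22,14                                        ░
2024-07-14,16.48,15                                        ░
2024-04-09,95.75,16                                        ░
2024-12-21,61.99,17                                        ░
2024-08-16,53.15,18                                        ░
2024-11-05,59.15,19                                        ░
2024-06-10,18.51,20                                        ░
2024-12-26,27.02,21                                        ░
                                                           ░
                                                           ░
                                                           ░
                                                           ░
                                                           ░
                                                           ░
                                                           ░
                                                           ░
                                                           ░
                                                           ▼


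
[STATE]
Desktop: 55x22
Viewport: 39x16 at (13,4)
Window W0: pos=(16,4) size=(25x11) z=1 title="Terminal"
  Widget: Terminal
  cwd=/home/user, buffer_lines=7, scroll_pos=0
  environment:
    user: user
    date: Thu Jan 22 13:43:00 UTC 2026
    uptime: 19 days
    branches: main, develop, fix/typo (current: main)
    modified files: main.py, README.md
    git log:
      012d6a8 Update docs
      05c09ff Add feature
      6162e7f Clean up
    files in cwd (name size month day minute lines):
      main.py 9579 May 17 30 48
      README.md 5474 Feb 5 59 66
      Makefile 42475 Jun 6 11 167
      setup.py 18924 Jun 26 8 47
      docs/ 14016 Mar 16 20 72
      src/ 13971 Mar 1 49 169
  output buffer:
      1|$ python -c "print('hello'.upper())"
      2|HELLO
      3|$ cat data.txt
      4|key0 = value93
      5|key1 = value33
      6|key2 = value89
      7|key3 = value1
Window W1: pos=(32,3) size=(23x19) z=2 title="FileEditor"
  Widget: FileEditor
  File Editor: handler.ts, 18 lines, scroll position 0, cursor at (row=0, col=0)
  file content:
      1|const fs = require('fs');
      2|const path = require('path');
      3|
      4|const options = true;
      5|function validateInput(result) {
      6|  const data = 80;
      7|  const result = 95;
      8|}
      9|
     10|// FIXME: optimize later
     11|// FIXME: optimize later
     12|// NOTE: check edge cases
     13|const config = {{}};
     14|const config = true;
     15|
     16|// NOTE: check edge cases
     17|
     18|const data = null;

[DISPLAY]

   ┏━━━━━━━━━━━━━━━┃ FileEditor        
   ┃ Terminal      ┠───────────────────
   ┠───────────────┃█onst fs = require(
   ┃$ python -c "pr┃const path = requir
   ┃HELLO          ┃                   
   ┃$ cat data.txt ┃const options = tru
   ┃key0 = value93 ┃function validateIn
   ┃key1 = value33 ┃  const data = 80; 
   ┃key2 = value89 ┃  const result = 95
   ┃key3 = value1  ┃}                  
   ┗━━━━━━━━━━━━━━━┃                   
                   ┃// FIXME: optimize 
                   ┃// FIXME: optimize 
                   ┃// NOTE: check edge
                   ┃const config = {{}}
                   ┃const config = true


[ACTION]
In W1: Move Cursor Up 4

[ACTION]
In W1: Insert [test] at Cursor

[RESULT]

   ┏━━━━━━━━━━━━━━━┃ FileEditor        
   ┃ Terminal      ┠───────────────────
   ┠───────────────┃test█onst fs = requ
   ┃$ python -c "pr┃const path = requir
   ┃HELLO          ┃                   
   ┃$ cat data.txt ┃const options = tru
   ┃key0 = value93 ┃function validateIn
   ┃key1 = value33 ┃  const data = 80; 
   ┃key2 = value89 ┃  const result = 95
   ┃key3 = value1  ┃}                  
   ┗━━━━━━━━━━━━━━━┃                   
                   ┃// FIXME: optimize 
                   ┃// FIXME: optimize 
                   ┃// NOTE: check edge
                   ┃const config = {{}}
                   ┃const config = true


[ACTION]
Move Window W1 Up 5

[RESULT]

   ┏━━━━━━━━━━━━━━━┃const path = requir
   ┃ Terminal      ┃                   
   ┠───────────────┃const options = tru
   ┃$ python -c "pr┃function validateIn
   ┃HELLO          ┃  const data = 80; 
   ┃$ cat data.txt ┃  const result = 95
   ┃key0 = value93 ┃}                  
   ┃key1 = value33 ┃                   
   ┃key2 = value89 ┃// FIXME: optimize 
   ┃key3 = value1  ┃// FIXME: optimize 
   ┗━━━━━━━━━━━━━━━┃// NOTE: check edge
                   ┃const config = {{}}
                   ┃const config = true
                   ┃                   
                   ┗━━━━━━━━━━━━━━━━━━━
                                       


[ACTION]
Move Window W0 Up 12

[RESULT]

   ┃HELLO          ┃const path = requir
   ┃$ cat data.txt ┃                   
   ┃key0 = value93 ┃const options = tru
   ┃key1 = value33 ┃function validateIn
   ┃key2 = value89 ┃  const data = 80; 
   ┃key3 = value1  ┃  const result = 95
   ┗━━━━━━━━━━━━━━━┃}                  
                   ┃                   
                   ┃// FIXME: optimize 
                   ┃// FIXME: optimize 
                   ┃// NOTE: check edge
                   ┃const config = {{}}
                   ┃const config = true
                   ┃                   
                   ┗━━━━━━━━━━━━━━━━━━━
                                       


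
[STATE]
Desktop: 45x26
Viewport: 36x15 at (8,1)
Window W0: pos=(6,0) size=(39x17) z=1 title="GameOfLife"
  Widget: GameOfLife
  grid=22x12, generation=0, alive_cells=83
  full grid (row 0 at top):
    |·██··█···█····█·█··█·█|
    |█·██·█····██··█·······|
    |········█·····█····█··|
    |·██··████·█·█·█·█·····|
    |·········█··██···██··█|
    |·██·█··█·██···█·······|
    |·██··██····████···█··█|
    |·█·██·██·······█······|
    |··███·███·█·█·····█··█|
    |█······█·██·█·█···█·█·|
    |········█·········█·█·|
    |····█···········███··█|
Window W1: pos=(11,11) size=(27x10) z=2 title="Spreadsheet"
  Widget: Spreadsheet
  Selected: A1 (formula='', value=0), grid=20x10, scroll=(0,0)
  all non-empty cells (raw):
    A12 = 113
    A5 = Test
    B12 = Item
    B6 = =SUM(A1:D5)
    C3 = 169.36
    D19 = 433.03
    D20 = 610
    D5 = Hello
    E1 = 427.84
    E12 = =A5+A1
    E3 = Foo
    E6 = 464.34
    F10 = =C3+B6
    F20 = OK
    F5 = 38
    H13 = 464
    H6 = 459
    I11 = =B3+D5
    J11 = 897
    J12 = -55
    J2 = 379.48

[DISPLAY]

GameOfLife                          
────────────────────────────────────
en: 0                               
██··█···█····█·█··█·█               
·██·█····██··█·······               
·······█·····█····█··               
██··████·█·█·█·█·····               
········█··██···██··█               
██·█··█·██···█·······               
██··██····████···█··█               
█·█┏━━━━━━━━━━━━━━━━━━━━━━━━━┓      
·██┃ Spreadsheet             ┃      
···┠─────────────────────────┨      
···┃A1:                      ┃      
···┃       A       B       C ┃      


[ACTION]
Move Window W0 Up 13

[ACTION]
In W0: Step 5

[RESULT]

GameOfLife                          
────────────────────────────────────
en: 5                               
········█··█·········               
···█··█·█··█·········               
█·······█···█········               
·██·······███········               
█·█·█··█·█·██········               
█···█··█···██········               
····███··█·██·██·····               
···┏━━━━━━━━━━━━━━━━━━━━━━━━━┓      
·█·┃ Spreadsheet             ┃      
█··┠─────────────────────────┨      
···┃A1:                      ┃      
···┃       A       B       C ┃      


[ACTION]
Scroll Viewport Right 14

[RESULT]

ameOfLife                          ┃
───────────────────────────────────┨
n: 5                               ┃
·······█··█·········               ┃
··█··█·█··█·········               ┃
·······█···█········               ┃
██·······███········               ┃
·█·█··█·█·██········               ┃
···█··█···██········               ┃
···███··█·██·██·····               ┃
··┏━━━━━━━━━━━━━━━━━━━━━━━━━┓      ┃
█·┃ Spreadsheet             ┃      ┃
··┠─────────────────────────┨      ┃
··┃A1:                      ┃      ┃
··┃       A       B       C ┃      ┃


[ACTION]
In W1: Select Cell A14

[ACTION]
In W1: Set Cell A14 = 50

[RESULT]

ameOfLife                          ┃
───────────────────────────────────┨
n: 5                               ┃
·······█··█·········               ┃
··█··█·█··█·········               ┃
·······█···█········               ┃
██·······███········               ┃
·█·█··█·█·██········               ┃
···█··█···██········               ┃
···███··█·██·██·····               ┃
··┏━━━━━━━━━━━━━━━━━━━━━━━━━┓      ┃
█·┃ Spreadsheet             ┃      ┃
··┠─────────────────────────┨      ┃
··┃A14: 50                  ┃      ┃
··┃       A       B       C ┃      ┃


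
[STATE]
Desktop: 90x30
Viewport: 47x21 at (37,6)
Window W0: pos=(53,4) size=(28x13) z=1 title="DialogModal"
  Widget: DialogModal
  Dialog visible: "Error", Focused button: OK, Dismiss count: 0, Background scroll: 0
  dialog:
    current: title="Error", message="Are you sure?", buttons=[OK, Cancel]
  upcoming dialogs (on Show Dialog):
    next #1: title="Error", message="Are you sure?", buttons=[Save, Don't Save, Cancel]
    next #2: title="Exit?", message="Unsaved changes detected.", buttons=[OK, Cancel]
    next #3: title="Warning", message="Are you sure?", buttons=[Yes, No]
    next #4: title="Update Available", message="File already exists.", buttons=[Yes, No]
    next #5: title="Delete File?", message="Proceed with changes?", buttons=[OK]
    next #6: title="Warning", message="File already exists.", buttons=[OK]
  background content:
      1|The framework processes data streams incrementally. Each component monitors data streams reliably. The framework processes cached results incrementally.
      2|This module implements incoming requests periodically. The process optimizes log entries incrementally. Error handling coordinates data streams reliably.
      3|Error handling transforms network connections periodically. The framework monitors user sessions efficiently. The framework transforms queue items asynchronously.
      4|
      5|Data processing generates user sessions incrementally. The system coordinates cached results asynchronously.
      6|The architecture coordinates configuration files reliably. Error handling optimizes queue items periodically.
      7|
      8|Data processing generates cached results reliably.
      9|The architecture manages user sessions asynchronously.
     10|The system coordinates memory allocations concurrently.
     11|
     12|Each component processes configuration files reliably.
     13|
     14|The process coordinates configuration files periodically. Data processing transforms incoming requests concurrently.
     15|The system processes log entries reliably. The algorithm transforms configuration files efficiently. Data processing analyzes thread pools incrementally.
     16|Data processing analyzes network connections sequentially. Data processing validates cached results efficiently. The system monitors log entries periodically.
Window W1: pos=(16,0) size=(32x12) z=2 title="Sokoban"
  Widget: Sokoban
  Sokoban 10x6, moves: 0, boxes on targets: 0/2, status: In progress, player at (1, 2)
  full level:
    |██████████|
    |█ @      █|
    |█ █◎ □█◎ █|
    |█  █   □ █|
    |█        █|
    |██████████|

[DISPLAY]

          ┃     ┠──────────────────────────┨   
          ┃     ┃The framework processes da┃   
          ┃     ┃This module implements inc┃   
          ┃     ┃Erro┌───────────────┐orms ┃   
          ┃     ┃    │     Error     │     ┃   
━━━━━━━━━━┛     ┃Data│ Are you sure? │ates ┃   
                ┃The │ [OK]  Cancel  │dinat┃   
                ┃    └───────────────┘     ┃   
                ┃Data processing generates ┃   
                ┃The architecture manages u┃   
                ┗━━━━━━━━━━━━━━━━━━━━━━━━━━┛   
                                               
                                               
                                               
                                               
                                               
                                               
                                               
                                               
                                               
                                               


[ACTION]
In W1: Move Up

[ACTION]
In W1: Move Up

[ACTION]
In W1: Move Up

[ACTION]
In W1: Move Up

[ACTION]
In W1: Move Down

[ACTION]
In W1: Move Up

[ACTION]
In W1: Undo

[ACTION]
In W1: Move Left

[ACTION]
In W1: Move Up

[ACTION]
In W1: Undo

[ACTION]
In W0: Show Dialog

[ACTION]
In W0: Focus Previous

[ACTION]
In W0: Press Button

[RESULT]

          ┃     ┠──────────────────────────┨   
          ┃     ┃The framework processes da┃   
          ┃     ┃This module implements inc┃   
          ┃     ┃Error handling transforms ┃   
          ┃     ┃                          ┃   
━━━━━━━━━━┛     ┃Data processing generates ┃   
                ┃The architecture coordinat┃   
                ┃                          ┃   
                ┃Data processing generates ┃   
                ┃The architecture manages u┃   
                ┗━━━━━━━━━━━━━━━━━━━━━━━━━━┛   
                                               
                                               
                                               
                                               
                                               
                                               
                                               
                                               
                                               
                                               


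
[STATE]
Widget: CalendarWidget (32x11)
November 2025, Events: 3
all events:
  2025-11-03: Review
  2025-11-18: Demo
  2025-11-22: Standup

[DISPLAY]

         November 2025          
Mo Tu We Th Fr Sa Su            
                1  2            
 3*  4  5  6  7  8  9           
10 11 12 13 14 15 16            
17 18* 19 20 21 22* 23          
24 25 26 27 28 29 30            
                                
                                
                                
                                


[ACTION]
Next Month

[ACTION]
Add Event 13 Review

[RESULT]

         December 2025          
Mo Tu We Th Fr Sa Su            
 1  2  3  4  5  6  7            
 8  9 10 11 12 13* 14           
15 16 17 18 19 20 21            
22 23 24 25 26 27 28            
29 30 31                        
                                
                                
                                
                                


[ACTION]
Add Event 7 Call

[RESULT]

         December 2025          
Mo Tu We Th Fr Sa Su            
 1  2  3  4  5  6  7*           
 8  9 10 11 12 13* 14           
15 16 17 18 19 20 21            
22 23 24 25 26 27 28            
29 30 31                        
                                
                                
                                
                                


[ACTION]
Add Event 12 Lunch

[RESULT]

         December 2025          
Mo Tu We Th Fr Sa Su            
 1  2  3  4  5  6  7*           
 8  9 10 11 12* 13* 14          
15 16 17 18 19 20 21            
22 23 24 25 26 27 28            
29 30 31                        
                                
                                
                                
                                


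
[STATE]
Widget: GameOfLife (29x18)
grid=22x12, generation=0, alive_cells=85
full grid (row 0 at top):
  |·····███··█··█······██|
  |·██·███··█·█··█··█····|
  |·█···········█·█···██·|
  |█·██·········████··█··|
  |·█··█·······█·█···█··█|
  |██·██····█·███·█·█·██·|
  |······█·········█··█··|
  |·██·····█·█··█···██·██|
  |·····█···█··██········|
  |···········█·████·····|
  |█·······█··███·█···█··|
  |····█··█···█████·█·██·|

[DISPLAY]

Gen: 0                       
·····███··█··█······██       
·██·███··█·█··█··█····       
·█···········█·█···██·       
█·██·········████··█··       
·█··█·······█·█···█··█       
██·██····█·███·█·█·██·       
······█·········█··█··       
·██·····█·█··█···██·██       
·····█···█··██········       
···········█·████·····       
█·······█··███·█···█··       
····█··█···█████·█·██·       
                             
                             
                             
                             
                             


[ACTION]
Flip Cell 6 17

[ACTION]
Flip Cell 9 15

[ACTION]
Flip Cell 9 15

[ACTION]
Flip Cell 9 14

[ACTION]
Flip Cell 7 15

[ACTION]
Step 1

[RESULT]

Gen: 1                       
····█··█··█···········       
·██·█··█··█·███····█·█       
█···██······██····███·       
█·██········█···█·██··       
····█······█·····██···       
██████·····█████·█·██·       
█··█·····███·█·█·····█       
·········█··███··████·       
·········███·█·█·█····       
··········██···██·····       
··········█·······███·       
···········█···██·███·       
                             
                             
                             
                             
                             


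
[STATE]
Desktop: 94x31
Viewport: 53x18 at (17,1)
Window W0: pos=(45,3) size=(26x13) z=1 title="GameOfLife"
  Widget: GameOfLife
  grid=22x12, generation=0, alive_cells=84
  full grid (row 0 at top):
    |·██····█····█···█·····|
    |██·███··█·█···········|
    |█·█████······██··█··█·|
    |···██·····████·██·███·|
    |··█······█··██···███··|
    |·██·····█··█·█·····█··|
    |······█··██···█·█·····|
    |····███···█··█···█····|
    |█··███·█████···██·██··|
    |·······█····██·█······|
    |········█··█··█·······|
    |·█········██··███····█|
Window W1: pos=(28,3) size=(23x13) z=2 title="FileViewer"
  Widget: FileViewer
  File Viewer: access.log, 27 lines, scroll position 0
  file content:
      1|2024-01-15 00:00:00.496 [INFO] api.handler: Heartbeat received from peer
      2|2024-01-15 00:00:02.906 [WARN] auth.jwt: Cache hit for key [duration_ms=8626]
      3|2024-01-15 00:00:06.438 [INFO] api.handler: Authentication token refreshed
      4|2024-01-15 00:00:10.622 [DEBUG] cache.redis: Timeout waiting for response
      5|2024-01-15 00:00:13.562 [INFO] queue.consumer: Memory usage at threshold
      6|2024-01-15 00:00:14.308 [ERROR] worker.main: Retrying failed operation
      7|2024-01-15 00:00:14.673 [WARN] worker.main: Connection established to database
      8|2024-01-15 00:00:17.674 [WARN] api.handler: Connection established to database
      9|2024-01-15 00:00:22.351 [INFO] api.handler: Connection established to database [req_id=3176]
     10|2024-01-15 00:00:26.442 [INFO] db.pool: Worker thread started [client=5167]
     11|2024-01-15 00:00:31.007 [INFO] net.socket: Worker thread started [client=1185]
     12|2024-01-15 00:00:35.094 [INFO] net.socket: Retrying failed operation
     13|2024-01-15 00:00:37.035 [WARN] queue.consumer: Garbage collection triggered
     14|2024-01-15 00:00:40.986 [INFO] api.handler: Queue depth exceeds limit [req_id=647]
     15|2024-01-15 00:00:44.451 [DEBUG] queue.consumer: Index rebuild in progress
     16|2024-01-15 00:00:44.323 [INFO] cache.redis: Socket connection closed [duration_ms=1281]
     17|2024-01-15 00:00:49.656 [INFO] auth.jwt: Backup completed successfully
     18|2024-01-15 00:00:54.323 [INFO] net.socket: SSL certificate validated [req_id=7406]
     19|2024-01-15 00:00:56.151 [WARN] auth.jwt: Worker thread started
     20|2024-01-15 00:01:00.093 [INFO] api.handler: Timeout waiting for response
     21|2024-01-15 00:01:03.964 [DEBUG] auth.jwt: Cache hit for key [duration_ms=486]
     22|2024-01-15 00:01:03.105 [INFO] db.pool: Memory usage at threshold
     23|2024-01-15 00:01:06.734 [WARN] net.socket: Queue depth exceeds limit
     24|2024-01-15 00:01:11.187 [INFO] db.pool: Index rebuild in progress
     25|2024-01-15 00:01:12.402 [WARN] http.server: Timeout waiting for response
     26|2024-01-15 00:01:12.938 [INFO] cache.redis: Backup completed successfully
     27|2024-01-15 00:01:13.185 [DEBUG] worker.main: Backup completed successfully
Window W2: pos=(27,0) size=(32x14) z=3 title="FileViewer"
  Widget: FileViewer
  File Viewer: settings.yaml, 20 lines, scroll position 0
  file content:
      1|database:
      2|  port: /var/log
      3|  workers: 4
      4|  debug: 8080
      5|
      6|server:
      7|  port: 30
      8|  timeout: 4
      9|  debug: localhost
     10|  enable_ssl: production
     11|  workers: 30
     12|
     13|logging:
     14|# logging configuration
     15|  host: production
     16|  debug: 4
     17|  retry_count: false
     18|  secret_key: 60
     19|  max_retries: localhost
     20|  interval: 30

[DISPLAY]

          ┃ FileViewer                   ┃           
          ┠──────────────────────────────┨           
          ┃database:                    ▲┃━━━━━━━━━━━
          ┃  port: /var/log             █┃           
          ┃  workers: 4                 ░┃───────────
          ┃  debug: 8080                ░┃           
          ┃                             ░┃██··█··█·  
          ┃server:                      ░┃█·██·███·  
          ┃  port: 30                   ░┃█···███··  
          ┃  timeout: 4                 ░┃█·····█··  
          ┃  debug: localhost           ░┃·█·█·····  
          ┃  enable_ssl: production     ▼┃█···█····  
          ┗━━━━━━━━━━━━━━━━━━━━━━━━━━━━━━┛··██·██··  
           ┃2024-01-15 00:00:22.▼┃··█····██·█······  
           ┗━━━━━━━━━━━━━━━━━━━━━┛━━━━━━━━━━━━━━━━━━━
                                                     
                                                     
                                                     


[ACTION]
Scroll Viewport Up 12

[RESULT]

          ┏━━━━━━━━━━━━━━━━━━━━━━━━━━━━━━┓           
          ┃ FileViewer                   ┃           
          ┠──────────────────────────────┨           
          ┃database:                    ▲┃━━━━━━━━━━━
          ┃  port: /var/log             █┃           
          ┃  workers: 4                 ░┃───────────
          ┃  debug: 8080                ░┃           
          ┃                             ░┃██··█··█·  
          ┃server:                      ░┃█·██·███·  
          ┃  port: 30                   ░┃█···███··  
          ┃  timeout: 4                 ░┃█·····█··  
          ┃  debug: localhost           ░┃·█·█·····  
          ┃  enable_ssl: production     ▼┃█···█····  
          ┗━━━━━━━━━━━━━━━━━━━━━━━━━━━━━━┛··██·██··  
           ┃2024-01-15 00:00:22.▼┃··█····██·█······  
           ┗━━━━━━━━━━━━━━━━━━━━━┛━━━━━━━━━━━━━━━━━━━
                                                     
                                                     


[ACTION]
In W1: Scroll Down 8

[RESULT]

          ┏━━━━━━━━━━━━━━━━━━━━━━━━━━━━━━┓           
          ┃ FileViewer                   ┃           
          ┠──────────────────────────────┨           
          ┃database:                    ▲┃━━━━━━━━━━━
          ┃  port: /var/log             █┃           
          ┃  workers: 4                 ░┃───────────
          ┃  debug: 8080                ░┃           
          ┃                             ░┃██··█··█·  
          ┃server:                      ░┃█·██·███·  
          ┃  port: 30                   ░┃█···███··  
          ┃  timeout: 4                 ░┃█·····█··  
          ┃  debug: localhost           ░┃·█·█·····  
          ┃  enable_ssl: production     ▼┃█···█····  
          ┗━━━━━━━━━━━━━━━━━━━━━━━━━━━━━━┛··██·██··  
           ┃2024-01-15 00:00:49.▼┃··█····██·█······  
           ┗━━━━━━━━━━━━━━━━━━━━━┛━━━━━━━━━━━━━━━━━━━
                                                     
                                                     


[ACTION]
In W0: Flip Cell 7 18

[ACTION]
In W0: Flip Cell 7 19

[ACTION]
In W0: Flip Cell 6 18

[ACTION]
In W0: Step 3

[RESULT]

          ┏━━━━━━━━━━━━━━━━━━━━━━━━━━━━━━┓           
          ┃ FileViewer                   ┃           
          ┠──────────────────────────────┨           
          ┃database:                    ▲┃━━━━━━━━━━━
          ┃  port: /var/log             █┃           
          ┃  workers: 4                 ░┃───────────
          ┃  debug: 8080                ░┃           
          ┃                             ░┃██··█·█··  
          ┃server:                      ░┃···█··█··  
          ┃  port: 30                   ░┃██·███···  
          ┃  timeout: 4                 ░┃██·······  
          ┃  debug: localhost           ░┃·██······  
          ┃  enable_ssl: production     ▼┃·········  
          ┗━━━━━━━━━━━━━━━━━━━━━━━━━━━━━━┛·········  
           ┃2024-01-15 00:00:49.▼┃██····█·██·██····  
           ┗━━━━━━━━━━━━━━━━━━━━━┛━━━━━━━━━━━━━━━━━━━
                                                     
                                                     


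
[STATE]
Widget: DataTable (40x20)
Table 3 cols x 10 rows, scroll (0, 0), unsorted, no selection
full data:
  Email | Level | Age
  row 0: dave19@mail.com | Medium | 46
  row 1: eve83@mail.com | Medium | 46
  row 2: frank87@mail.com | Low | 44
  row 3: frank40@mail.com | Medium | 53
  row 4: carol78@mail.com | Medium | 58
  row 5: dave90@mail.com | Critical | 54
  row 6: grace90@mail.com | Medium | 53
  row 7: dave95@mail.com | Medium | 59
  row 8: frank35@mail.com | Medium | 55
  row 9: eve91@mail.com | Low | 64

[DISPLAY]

Email           │Level   │Age           
────────────────┼────────┼───           
dave19@mail.com │Medium  │46            
eve83@mail.com  │Medium  │46            
frank87@mail.com│Low     │44            
frank40@mail.com│Medium  │53            
carol78@mail.com│Medium  │58            
dave90@mail.com │Critical│54            
grace90@mail.com│Medium  │53            
dave95@mail.com │Medium  │59            
frank35@mail.com│Medium  │55            
eve91@mail.com  │Low     │64            
                                        
                                        
                                        
                                        
                                        
                                        
                                        
                                        


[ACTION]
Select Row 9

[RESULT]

Email           │Level   │Age           
────────────────┼────────┼───           
dave19@mail.com │Medium  │46            
eve83@mail.com  │Medium  │46            
frank87@mail.com│Low     │44            
frank40@mail.com│Medium  │53            
carol78@mail.com│Medium  │58            
dave90@mail.com │Critical│54            
grace90@mail.com│Medium  │53            
dave95@mail.com │Medium  │59            
frank35@mail.com│Medium  │55            
>ve91@mail.com  │Low     │64            
                                        
                                        
                                        
                                        
                                        
                                        
                                        
                                        


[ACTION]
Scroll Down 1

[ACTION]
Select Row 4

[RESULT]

Email           │Level   │Age           
────────────────┼────────┼───           
dave19@mail.com │Medium  │46            
eve83@mail.com  │Medium  │46            
frank87@mail.com│Low     │44            
frank40@mail.com│Medium  │53            
>arol78@mail.com│Medium  │58            
dave90@mail.com │Critical│54            
grace90@mail.com│Medium  │53            
dave95@mail.com │Medium  │59            
frank35@mail.com│Medium  │55            
eve91@mail.com  │Low     │64            
                                        
                                        
                                        
                                        
                                        
                                        
                                        
                                        


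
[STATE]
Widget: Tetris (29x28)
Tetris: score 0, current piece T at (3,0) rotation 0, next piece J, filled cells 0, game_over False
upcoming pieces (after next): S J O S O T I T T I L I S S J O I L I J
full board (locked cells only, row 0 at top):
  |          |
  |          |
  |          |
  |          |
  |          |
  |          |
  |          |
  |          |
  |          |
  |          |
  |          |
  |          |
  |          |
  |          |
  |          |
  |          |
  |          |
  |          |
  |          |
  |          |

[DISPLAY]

    ▒     │Next:             
   ▒▒▒    │█                 
          │███               
          │                  
          │                  
          │                  
          │Score:            
          │0                 
          │                  
          │                  
          │                  
          │                  
          │                  
          │                  
          │                  
          │                  
          │                  
          │                  
          │                  
          │                  
          │                  
          │                  
          │                  
          │                  
          │                  
          │                  
          │                  
          │                  


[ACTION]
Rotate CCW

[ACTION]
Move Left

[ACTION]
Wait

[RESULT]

          │Next:             
   ▒      │█                 
  ▒▒      │███               
   ▒      │                  
          │                  
          │                  
          │Score:            
          │0                 
          │                  
          │                  
          │                  
          │                  
          │                  
          │                  
          │                  
          │                  
          │                  
          │                  
          │                  
          │                  
          │                  
          │                  
          │                  
          │                  
          │                  
          │                  
          │                  
          │                  


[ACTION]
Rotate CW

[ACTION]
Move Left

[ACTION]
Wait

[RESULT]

          │Next:             
          │█                 
  ▒       │███               
 ▒▒▒      │                  
          │                  
          │                  
          │Score:            
          │0                 
          │                  
          │                  
          │                  
          │                  
          │                  
          │                  
          │                  
          │                  
          │                  
          │                  
          │                  
          │                  
          │                  
          │                  
          │                  
          │                  
          │                  
          │                  
          │                  
          │                  
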